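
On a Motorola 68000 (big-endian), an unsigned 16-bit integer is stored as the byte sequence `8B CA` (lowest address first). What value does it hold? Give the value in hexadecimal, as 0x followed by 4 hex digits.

0x8BCA

Big-endian stores the most-significant byte at the lowest address.
The bytes are already most-significant first: 0x8BCA.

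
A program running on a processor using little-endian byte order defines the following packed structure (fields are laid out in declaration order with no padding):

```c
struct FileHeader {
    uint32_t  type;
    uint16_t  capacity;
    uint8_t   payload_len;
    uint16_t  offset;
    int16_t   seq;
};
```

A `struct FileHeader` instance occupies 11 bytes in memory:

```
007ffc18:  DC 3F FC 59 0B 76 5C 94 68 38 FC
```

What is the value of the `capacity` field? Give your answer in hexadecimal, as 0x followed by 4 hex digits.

0x760B

`capacity` follows `type` (4 bytes), so it starts at byte offset 4 and occupies 2 bytes.
Bytes at offsets 4..5: 0B 76.
Little-endian: lowest address holds the least-significant byte.
Reassemble most-significant byte first: 76 0B → 0x760B.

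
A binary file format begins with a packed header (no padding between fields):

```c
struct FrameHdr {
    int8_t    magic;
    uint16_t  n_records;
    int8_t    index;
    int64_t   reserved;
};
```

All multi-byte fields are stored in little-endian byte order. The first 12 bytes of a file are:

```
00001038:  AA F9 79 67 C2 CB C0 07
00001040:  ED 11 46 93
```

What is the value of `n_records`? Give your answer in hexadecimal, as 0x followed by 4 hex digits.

`n_records` follows `magic` (1 byte), so it starts at byte offset 1 and occupies 2 bytes.
Bytes at offsets 1..2: F9 79.
In little-endian order the low byte comes first in memory.
Reassemble most-significant byte first: 79 F9 → 0x79F9.

0x79F9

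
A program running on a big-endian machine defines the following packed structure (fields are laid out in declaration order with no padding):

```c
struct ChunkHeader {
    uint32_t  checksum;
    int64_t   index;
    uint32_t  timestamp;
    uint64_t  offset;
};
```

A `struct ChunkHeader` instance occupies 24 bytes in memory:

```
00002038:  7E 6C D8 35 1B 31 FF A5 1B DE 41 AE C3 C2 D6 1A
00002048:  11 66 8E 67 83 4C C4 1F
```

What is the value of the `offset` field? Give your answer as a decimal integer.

`offset` follows `checksum` (4 B), `index` (8 B), `timestamp` (4 B), so it starts at offset 4 + 8 + 4 = 16 and occupies 8 bytes.
Bytes at offsets 16..23: 11 66 8E 67 83 4C C4 1F.
Big-endian: lowest address holds the most-significant byte.
The bytes are already most-significant first: 0x11668E67834CC41F.
0x11668E67834CC41F = 1253846121504883743.

1253846121504883743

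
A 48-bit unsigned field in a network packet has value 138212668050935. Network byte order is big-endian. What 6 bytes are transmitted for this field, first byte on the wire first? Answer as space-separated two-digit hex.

7D B4 24 FB 8D F7

138212668050935 in hexadecimal, padded to 48 bits, is 0x7DB424FB8DF7.
Split into bytes (most-significant first): 7D B4 24 FB 8D F7.
In big-endian order the high byte comes first in memory.
So the memory order matches the most-significant-first order: 7D B4 24 FB 8D F7.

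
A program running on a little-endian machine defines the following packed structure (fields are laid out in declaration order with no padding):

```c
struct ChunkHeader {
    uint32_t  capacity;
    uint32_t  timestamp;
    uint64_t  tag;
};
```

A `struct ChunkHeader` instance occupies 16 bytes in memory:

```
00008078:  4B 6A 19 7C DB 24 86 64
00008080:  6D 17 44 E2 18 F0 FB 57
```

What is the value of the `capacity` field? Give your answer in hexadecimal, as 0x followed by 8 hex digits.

`capacity` is the first field, at byte offset 0, occupying 4 bytes.
Bytes at offsets 0..3: 4B 6A 19 7C.
Little-endian: lowest address holds the least-significant byte.
Reassemble most-significant byte first: 7C 19 6A 4B → 0x7C196A4B.

0x7C196A4B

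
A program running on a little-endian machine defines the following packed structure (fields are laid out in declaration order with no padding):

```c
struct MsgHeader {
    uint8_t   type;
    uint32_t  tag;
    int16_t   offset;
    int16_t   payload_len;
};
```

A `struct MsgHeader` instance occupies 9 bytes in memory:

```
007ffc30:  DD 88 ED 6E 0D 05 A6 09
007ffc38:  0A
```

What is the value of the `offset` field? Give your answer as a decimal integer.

`offset` follows `type` (1 B), `tag` (4 B), so it starts at offset 1 + 4 = 5 and occupies 2 bytes.
Bytes at offsets 5..6: 05 A6.
Little-endian: lowest address holds the least-significant byte.
Reassemble most-significant byte first: A6 05 → 0xA605.
Top bit is set, so as a signed 16-bit value this is 0xA605 − 2^16 = -23035.

-23035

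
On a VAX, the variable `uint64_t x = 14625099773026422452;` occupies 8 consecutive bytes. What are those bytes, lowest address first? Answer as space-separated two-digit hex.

14625099773026422452 in hexadecimal, padded to 64 bits, is 0xCAF6CAC1A7E2CEB4.
Split into bytes (most-significant first): CA F6 CA C1 A7 E2 CE B4.
In little-endian order the low byte comes first in memory.
So at ascending addresses the bytes are B4 CE E2 A7 C1 CA F6 CA.

B4 CE E2 A7 C1 CA F6 CA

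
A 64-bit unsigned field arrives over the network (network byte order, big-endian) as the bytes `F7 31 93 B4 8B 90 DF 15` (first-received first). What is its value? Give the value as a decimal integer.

17812180404871946005

In big-endian order the high byte comes first in memory.
The bytes are already most-significant first: 0xF73193B48B90DF15.
0xF73193B48B90DF15 = 17812180404871946005.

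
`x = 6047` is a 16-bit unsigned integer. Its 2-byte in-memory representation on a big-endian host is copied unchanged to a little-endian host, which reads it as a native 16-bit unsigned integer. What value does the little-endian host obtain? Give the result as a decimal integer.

6047 in 16-bit hexadecimal is 0x179F.
Stored big-endian, the bytes at ascending addresses are 17 9F.
Read back as little-endian, the first byte is least significant, giving 0x9F17.
0x9F17 = 40727.

40727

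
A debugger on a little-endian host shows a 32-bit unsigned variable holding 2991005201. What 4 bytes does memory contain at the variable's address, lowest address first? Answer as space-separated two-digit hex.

11 1E 47 B2

2991005201 in hexadecimal, padded to 32 bits, is 0xB2471E11.
Split into bytes (most-significant first): B2 47 1E 11.
Little-endian: lowest address holds the least-significant byte.
So at ascending addresses the bytes are 11 1E 47 B2.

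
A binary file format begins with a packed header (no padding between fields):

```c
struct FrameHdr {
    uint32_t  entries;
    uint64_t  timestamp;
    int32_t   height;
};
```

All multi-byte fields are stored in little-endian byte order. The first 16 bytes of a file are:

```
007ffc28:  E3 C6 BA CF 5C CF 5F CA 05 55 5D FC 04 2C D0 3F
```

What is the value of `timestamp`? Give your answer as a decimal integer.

18184784353750404956

`timestamp` follows `entries` (4 bytes), so it starts at byte offset 4 and occupies 8 bytes.
Bytes at offsets 4..11: 5C CF 5F CA 05 55 5D FC.
Little-endian: lowest address holds the least-significant byte.
Reassemble most-significant byte first: FC 5D 55 05 CA 5F CF 5C → 0xFC5D5505CA5FCF5C.
0xFC5D5505CA5FCF5C = 18184784353750404956.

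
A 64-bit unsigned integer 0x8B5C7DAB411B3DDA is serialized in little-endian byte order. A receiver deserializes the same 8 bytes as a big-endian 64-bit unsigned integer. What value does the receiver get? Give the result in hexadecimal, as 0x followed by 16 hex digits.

Stored little-endian, the bytes at ascending addresses are DA 3D 1B 41 AB 7D 5C 8B.
Read back as big-endian, the last byte is least significant, giving 0xDA3D1B41AB7D5C8B.

0xDA3D1B41AB7D5C8B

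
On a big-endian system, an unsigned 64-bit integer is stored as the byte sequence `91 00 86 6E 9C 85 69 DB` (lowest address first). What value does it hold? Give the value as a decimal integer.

Big-endian: lowest address holds the most-significant byte.
The bytes are already most-significant first: 0x9100866E9C8569DB.
0x9100866E9C8569DB = 10448498945130064347.

10448498945130064347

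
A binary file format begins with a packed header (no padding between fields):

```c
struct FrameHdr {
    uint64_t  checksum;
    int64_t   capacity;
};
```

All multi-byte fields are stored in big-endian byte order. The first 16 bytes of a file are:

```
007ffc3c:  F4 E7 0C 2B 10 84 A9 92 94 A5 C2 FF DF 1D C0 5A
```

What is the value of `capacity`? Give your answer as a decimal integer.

-7735562380723240870

`capacity` follows `checksum` (8 bytes), so it starts at byte offset 8 and occupies 8 bytes.
Bytes at offsets 8..15: 94 A5 C2 FF DF 1D C0 5A.
In big-endian order the high byte comes first in memory.
The bytes are already most-significant first: 0x94A5C2FFDF1DC05A.
Top bit is set, so as a signed 64-bit value this is 0x94A5C2FFDF1DC05A − 2^64 = -7735562380723240870.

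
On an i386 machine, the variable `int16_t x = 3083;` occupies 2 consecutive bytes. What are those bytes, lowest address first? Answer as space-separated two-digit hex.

0B 0C

3083 in hexadecimal, padded to 16 bits, is 0x0C0B.
Split into bytes (most-significant first): 0C 0B.
Little-endian stores the least-significant byte at the lowest address.
So at ascending addresses the bytes are 0B 0C.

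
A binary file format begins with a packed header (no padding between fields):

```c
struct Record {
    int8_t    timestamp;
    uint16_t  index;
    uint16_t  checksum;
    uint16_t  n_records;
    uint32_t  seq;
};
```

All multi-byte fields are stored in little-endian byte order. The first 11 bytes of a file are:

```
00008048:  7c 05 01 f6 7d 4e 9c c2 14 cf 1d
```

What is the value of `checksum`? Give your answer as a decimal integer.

32246

`checksum` follows `timestamp` (1 B), `index` (2 B), so it starts at offset 1 + 2 = 3 and occupies 2 bytes.
Bytes at offsets 3..4: F6 7D.
In little-endian order the low byte comes first in memory.
Reassemble most-significant byte first: 7D F6 → 0x7DF6.
0x7DF6 = 32246.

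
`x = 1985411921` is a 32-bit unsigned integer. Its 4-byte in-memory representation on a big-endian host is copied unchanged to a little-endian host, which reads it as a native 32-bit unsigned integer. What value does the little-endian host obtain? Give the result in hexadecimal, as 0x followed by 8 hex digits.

1985411921 in 32-bit hexadecimal is 0x7656FB51.
Stored big-endian, the bytes at ascending addresses are 76 56 FB 51.
Read back as little-endian, the first byte is least significant, giving 0x51FB5676.

0x51FB5676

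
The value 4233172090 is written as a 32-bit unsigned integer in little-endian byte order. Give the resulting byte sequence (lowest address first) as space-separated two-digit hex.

7A 14 51 FC

4233172090 in hexadecimal, padded to 32 bits, is 0xFC51147A.
Split into bytes (most-significant first): FC 51 14 7A.
In little-endian order the low byte comes first in memory.
So at ascending addresses the bytes are 7A 14 51 FC.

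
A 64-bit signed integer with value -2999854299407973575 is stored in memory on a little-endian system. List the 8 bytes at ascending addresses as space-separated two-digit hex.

Two's complement of -2999854299407973575 in 64 bits: 2999854299407973575 = 0x29A19F976623FCC7; invert → 0xD65E606899DC0338; add 1 → 0xD65E606899DC0339.
Split into bytes (most-significant first): D6 5E 60 68 99 DC 03 39.
In little-endian order the low byte comes first in memory.
So at ascending addresses the bytes are 39 03 DC 99 68 60 5E D6.

39 03 DC 99 68 60 5E D6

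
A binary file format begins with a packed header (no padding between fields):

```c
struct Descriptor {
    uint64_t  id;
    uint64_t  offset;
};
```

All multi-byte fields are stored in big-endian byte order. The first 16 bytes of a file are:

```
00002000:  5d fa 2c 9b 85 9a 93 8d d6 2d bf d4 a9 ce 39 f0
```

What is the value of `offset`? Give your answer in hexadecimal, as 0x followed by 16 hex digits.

`offset` follows `id` (8 bytes), so it starts at byte offset 8 and occupies 8 bytes.
Bytes at offsets 8..15: D6 2D BF D4 A9 CE 39 F0.
Big-endian stores the most-significant byte at the lowest address.
The bytes are already most-significant first: 0xD62DBFD4A9CE39F0.

0xD62DBFD4A9CE39F0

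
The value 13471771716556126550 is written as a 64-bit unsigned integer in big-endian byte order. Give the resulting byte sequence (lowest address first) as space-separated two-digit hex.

BA F5 58 FF EC 7B 79 56

13471771716556126550 in hexadecimal, padded to 64 bits, is 0xBAF558FFEC7B7956.
Split into bytes (most-significant first): BA F5 58 FF EC 7B 79 56.
Big-endian: lowest address holds the most-significant byte.
So the memory order matches the most-significant-first order: BA F5 58 FF EC 7B 79 56.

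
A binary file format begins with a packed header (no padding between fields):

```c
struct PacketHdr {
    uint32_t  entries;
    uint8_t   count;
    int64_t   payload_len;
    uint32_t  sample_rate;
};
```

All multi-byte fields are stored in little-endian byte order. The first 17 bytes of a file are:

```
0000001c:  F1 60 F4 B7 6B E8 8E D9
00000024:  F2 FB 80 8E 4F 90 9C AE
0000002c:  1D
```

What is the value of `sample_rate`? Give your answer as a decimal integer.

`sample_rate` follows `entries` (4 B), `count` (1 B), `payload_len` (8 B), so it starts at offset 4 + 1 + 8 = 13 and occupies 4 bytes.
Bytes at offsets 13..16: 90 9C AE 1D.
In little-endian order the low byte comes first in memory.
Reassemble most-significant byte first: 1D AE 9C 90 → 0x1DAE9C90.
0x1DAE9C90 = 497982608.

497982608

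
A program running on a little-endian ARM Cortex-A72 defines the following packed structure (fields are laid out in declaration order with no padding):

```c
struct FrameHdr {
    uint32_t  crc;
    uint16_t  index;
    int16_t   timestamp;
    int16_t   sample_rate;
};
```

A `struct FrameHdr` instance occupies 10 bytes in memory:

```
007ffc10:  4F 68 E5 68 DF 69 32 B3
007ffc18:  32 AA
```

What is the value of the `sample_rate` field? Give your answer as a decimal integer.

`sample_rate` follows `crc` (4 B), `index` (2 B), `timestamp` (2 B), so it starts at offset 4 + 2 + 2 = 8 and occupies 2 bytes.
Bytes at offsets 8..9: 32 AA.
Little-endian stores the least-significant byte at the lowest address.
Reassemble most-significant byte first: AA 32 → 0xAA32.
Top bit is set, so as a signed 16-bit value this is 0xAA32 − 2^16 = -21966.

-21966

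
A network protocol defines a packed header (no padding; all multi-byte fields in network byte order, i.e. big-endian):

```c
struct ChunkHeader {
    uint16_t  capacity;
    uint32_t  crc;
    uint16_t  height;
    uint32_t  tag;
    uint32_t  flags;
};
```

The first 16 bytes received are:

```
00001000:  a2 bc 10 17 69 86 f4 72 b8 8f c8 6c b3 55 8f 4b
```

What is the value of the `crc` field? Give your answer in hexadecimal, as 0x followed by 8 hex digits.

0x10176986

`crc` follows `capacity` (2 bytes), so it starts at byte offset 2 and occupies 4 bytes.
Bytes at offsets 2..5: 10 17 69 86.
Big-endian: lowest address holds the most-significant byte.
The bytes are already most-significant first: 0x10176986.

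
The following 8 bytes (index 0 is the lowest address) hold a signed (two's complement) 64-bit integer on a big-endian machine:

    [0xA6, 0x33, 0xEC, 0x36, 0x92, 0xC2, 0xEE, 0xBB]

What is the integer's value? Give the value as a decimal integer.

Big-endian stores the most-significant byte at the lowest address.
The bytes are already most-significant first: 0xA633EC3692C2EEBB.
Top bit is set, so as a signed 64-bit value this is 0xA633EC3692C2EEBB − 2^64 = -6470568520466633029.

-6470568520466633029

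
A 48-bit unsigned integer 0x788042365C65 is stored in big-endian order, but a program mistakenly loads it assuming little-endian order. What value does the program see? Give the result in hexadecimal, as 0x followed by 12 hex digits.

Stored big-endian, the bytes at ascending addresses are 78 80 42 36 5C 65.
Read back as little-endian, the first byte is least significant, giving 0x655C36428078.

0x655C36428078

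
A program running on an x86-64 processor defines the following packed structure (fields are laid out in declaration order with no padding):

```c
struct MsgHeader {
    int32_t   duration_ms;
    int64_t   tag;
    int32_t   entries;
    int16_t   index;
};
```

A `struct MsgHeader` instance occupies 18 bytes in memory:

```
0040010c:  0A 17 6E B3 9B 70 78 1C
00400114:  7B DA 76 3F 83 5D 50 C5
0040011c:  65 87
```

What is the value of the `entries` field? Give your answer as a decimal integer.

`entries` follows `duration_ms` (4 B), `tag` (8 B), so it starts at offset 4 + 8 = 12 and occupies 4 bytes.
Bytes at offsets 12..15: 83 5D 50 C5.
Little-endian stores the least-significant byte at the lowest address.
Reassemble most-significant byte first: C5 50 5D 83 → 0xC5505D83.
Top bit is set, so as a signed 32-bit value this is 0xC5505D83 − 2^32 = -984588925.

-984588925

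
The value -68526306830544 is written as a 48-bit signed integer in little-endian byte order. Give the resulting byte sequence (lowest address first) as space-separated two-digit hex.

30 D7 D2 F9 AC C1

Two's complement of -68526306830544 in 48 bits: 68526306830544 = 0x3E53062D28D0; invert → 0xC1ACF9D2D72F; add 1 → 0xC1ACF9D2D730.
Split into bytes (most-significant first): C1 AC F9 D2 D7 30.
In little-endian order the low byte comes first in memory.
So at ascending addresses the bytes are 30 D7 D2 F9 AC C1.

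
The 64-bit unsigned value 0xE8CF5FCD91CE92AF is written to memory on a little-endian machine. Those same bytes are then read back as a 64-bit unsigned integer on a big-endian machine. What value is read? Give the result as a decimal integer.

Stored little-endian, the bytes at ascending addresses are AF 92 CE 91 CD 5F CF E8.
Read back as big-endian, the last byte is least significant, giving 0xAF92CE91CD5FCFE8.
0xAF92CE91CD5FCFE8 = 12651401428848332776.

12651401428848332776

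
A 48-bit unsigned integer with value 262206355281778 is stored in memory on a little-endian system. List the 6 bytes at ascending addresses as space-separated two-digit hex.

262206355281778 in hexadecimal, padded to 48 bits, is 0xEE79ACAA1772.
Split into bytes (most-significant first): EE 79 AC AA 17 72.
In little-endian order the low byte comes first in memory.
So at ascending addresses the bytes are 72 17 AA AC 79 EE.

72 17 AA AC 79 EE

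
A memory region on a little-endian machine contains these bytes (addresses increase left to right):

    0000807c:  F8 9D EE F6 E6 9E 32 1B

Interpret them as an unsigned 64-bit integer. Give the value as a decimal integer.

1959803502682086904

Little-endian: lowest address holds the least-significant byte.
Reassemble most-significant byte first: 1B 32 9E E6 F6 EE 9D F8 → 0x1B329EE6F6EE9DF8.
0x1B329EE6F6EE9DF8 = 1959803502682086904.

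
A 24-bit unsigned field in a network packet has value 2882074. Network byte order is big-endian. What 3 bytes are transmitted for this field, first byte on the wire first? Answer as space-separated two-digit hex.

2B FA 1A

2882074 in hexadecimal, padded to 24 bits, is 0x2BFA1A.
Split into bytes (most-significant first): 2B FA 1A.
In big-endian order the high byte comes first in memory.
So the memory order matches the most-significant-first order: 2B FA 1A.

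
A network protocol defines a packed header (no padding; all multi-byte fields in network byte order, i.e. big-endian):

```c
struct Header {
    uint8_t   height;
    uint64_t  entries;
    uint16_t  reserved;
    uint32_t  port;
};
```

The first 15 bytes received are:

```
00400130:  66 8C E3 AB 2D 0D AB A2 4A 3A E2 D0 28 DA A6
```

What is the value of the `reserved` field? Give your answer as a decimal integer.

`reserved` follows `height` (1 B), `entries` (8 B), so it starts at offset 1 + 8 = 9 and occupies 2 bytes.
Bytes at offsets 9..10: 3A E2.
Big-endian stores the most-significant byte at the lowest address.
The bytes are already most-significant first: 0x3AE2.
0x3AE2 = 15074.

15074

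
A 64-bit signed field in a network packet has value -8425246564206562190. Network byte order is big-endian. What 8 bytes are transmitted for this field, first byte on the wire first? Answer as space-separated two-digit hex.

Two's complement of -8425246564206562190 in 64 bits: 8425246564206562190 = 0x74EC7D1C7C9CCB8E; invert → 0x8B1382E383633471; add 1 → 0x8B1382E383633472.
Split into bytes (most-significant first): 8B 13 82 E3 83 63 34 72.
Big-endian stores the most-significant byte at the lowest address.
So the memory order matches the most-significant-first order: 8B 13 82 E3 83 63 34 72.

8B 13 82 E3 83 63 34 72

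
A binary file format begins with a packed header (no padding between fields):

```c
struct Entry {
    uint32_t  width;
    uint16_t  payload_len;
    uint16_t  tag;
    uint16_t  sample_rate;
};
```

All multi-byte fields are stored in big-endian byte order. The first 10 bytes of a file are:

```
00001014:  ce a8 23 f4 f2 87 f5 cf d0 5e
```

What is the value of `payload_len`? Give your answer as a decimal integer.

62087

`payload_len` follows `width` (4 bytes), so it starts at byte offset 4 and occupies 2 bytes.
Bytes at offsets 4..5: F2 87.
In big-endian order the high byte comes first in memory.
The bytes are already most-significant first: 0xF287.
0xF287 = 62087.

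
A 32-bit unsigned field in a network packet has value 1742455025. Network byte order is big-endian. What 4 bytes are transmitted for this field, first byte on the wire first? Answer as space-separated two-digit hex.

67 DB C0 F1

1742455025 in hexadecimal, padded to 32 bits, is 0x67DBC0F1.
Split into bytes (most-significant first): 67 DB C0 F1.
Big-endian stores the most-significant byte at the lowest address.
So the memory order matches the most-significant-first order: 67 DB C0 F1.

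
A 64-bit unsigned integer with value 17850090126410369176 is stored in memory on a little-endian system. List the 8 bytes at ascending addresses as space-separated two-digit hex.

98 C8 65 69 65 42 B8 F7

17850090126410369176 in hexadecimal, padded to 64 bits, is 0xF7B842656965C898.
Split into bytes (most-significant first): F7 B8 42 65 69 65 C8 98.
Little-endian: lowest address holds the least-significant byte.
So at ascending addresses the bytes are 98 C8 65 69 65 42 B8 F7.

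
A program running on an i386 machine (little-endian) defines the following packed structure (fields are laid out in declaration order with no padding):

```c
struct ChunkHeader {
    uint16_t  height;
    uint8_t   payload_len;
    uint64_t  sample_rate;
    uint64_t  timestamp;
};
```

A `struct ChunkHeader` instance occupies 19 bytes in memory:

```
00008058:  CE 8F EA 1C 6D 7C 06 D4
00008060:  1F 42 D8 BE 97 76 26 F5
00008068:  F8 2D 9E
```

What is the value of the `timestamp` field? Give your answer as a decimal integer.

`timestamp` follows `height` (2 B), `payload_len` (1 B), `sample_rate` (8 B), so it starts at offset 2 + 1 + 8 = 11 and occupies 8 bytes.
Bytes at offsets 11..18: BE 97 76 26 F5 F8 2D 9E.
Little-endian stores the least-significant byte at the lowest address.
Reassemble most-significant byte first: 9E 2D F8 F5 26 76 97 BE → 0x9E2DF8F5267697BE.
0x9E2DF8F5267697BE = 11398039963740575678.

11398039963740575678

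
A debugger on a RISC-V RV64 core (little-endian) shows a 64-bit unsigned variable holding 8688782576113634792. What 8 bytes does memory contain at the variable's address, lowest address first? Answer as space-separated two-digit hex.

E8 4D DB C3 B7 C1 94 78

8688782576113634792 in hexadecimal, padded to 64 bits, is 0x7894C1B7C3DB4DE8.
Split into bytes (most-significant first): 78 94 C1 B7 C3 DB 4D E8.
Little-endian stores the least-significant byte at the lowest address.
So at ascending addresses the bytes are E8 4D DB C3 B7 C1 94 78.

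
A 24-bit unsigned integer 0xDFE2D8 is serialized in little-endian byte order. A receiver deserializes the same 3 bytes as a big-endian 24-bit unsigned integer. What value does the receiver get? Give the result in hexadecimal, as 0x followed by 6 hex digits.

Stored little-endian, the bytes at ascending addresses are D8 E2 DF.
Read back as big-endian, the last byte is least significant, giving 0xD8E2DF.

0xD8E2DF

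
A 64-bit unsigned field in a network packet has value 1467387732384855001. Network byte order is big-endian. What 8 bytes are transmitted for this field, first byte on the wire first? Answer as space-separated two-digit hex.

14 5D 35 5E 38 90 B3 D9

1467387732384855001 in hexadecimal, padded to 64 bits, is 0x145D355E3890B3D9.
Split into bytes (most-significant first): 14 5D 35 5E 38 90 B3 D9.
Big-endian stores the most-significant byte at the lowest address.
So the memory order matches the most-significant-first order: 14 5D 35 5E 38 90 B3 D9.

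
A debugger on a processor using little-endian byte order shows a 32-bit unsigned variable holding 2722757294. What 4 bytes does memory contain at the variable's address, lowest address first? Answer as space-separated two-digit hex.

AE FA 49 A2

2722757294 in hexadecimal, padded to 32 bits, is 0xA249FAAE.
Split into bytes (most-significant first): A2 49 FA AE.
In little-endian order the low byte comes first in memory.
So at ascending addresses the bytes are AE FA 49 A2.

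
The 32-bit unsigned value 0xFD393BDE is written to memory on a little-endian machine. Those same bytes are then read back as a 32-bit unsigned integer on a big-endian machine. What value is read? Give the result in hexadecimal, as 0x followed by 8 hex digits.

Stored little-endian, the bytes at ascending addresses are DE 3B 39 FD.
Read back as big-endian, the last byte is least significant, giving 0xDE3B39FD.

0xDE3B39FD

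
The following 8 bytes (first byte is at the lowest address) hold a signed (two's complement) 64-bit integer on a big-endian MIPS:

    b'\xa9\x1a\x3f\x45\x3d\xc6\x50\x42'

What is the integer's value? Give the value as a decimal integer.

-6261622765283553214

Big-endian: lowest address holds the most-significant byte.
The bytes are already most-significant first: 0xA91A3F453DC65042.
Top bit is set, so as a signed 64-bit value this is 0xA91A3F453DC65042 − 2^64 = -6261622765283553214.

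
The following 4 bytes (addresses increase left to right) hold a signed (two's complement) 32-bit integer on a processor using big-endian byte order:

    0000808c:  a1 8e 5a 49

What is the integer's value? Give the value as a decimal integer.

-1584506295

In big-endian order the high byte comes first in memory.
The bytes are already most-significant first: 0xA18E5A49.
Top bit is set, so as a signed 32-bit value this is 0xA18E5A49 − 2^32 = -1584506295.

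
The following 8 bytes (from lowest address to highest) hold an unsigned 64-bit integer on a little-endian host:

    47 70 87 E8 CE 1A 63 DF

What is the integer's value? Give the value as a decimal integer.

Little-endian stores the least-significant byte at the lowest address.
Reassemble most-significant byte first: DF 63 1A CE E8 87 70 47 → 0xDF631ACEE8877047.
0xDF631ACEE8877047 = 16096738969119060039.

16096738969119060039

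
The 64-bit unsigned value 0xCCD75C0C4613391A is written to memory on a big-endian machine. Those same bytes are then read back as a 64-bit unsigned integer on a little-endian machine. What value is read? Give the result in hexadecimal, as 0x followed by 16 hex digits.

Stored big-endian, the bytes at ascending addresses are CC D7 5C 0C 46 13 39 1A.
Read back as little-endian, the first byte is least significant, giving 0x1A3913460C5CD7CC.

0x1A3913460C5CD7CC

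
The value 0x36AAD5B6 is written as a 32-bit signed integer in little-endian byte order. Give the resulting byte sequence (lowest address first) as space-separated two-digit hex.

B6 D5 AA 36

Split into bytes (most-significant first): 36 AA D5 B6.
Little-endian: lowest address holds the least-significant byte.
So at ascending addresses the bytes are B6 D5 AA 36.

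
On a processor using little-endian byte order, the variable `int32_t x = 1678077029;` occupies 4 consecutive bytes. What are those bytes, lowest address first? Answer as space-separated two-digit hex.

1678077029 in hexadecimal, padded to 32 bits, is 0x64056C65.
Split into bytes (most-significant first): 64 05 6C 65.
In little-endian order the low byte comes first in memory.
So at ascending addresses the bytes are 65 6C 05 64.

65 6C 05 64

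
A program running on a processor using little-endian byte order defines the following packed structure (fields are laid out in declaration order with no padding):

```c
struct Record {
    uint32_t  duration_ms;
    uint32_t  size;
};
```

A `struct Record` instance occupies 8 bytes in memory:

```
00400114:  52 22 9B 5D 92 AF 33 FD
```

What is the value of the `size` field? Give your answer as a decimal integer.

`size` follows `duration_ms` (4 bytes), so it starts at byte offset 4 and occupies 4 bytes.
Bytes at offsets 4..7: 92 AF 33 FD.
Little-endian stores the least-significant byte at the lowest address.
Reassemble most-significant byte first: FD 33 AF 92 → 0xFD33AF92.
0xFD33AF92 = 4248022930.

4248022930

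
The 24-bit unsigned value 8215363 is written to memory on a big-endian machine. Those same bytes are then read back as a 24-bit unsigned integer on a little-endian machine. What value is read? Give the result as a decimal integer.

8215363 in 24-bit hexadecimal is 0x7D5B43.
Stored big-endian, the bytes at ascending addresses are 7D 5B 43.
Read back as little-endian, the first byte is least significant, giving 0x435B7D.
0x435B7D = 4414333.

4414333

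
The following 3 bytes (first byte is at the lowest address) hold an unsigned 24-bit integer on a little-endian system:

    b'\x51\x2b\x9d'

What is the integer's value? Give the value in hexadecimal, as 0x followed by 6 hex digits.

0x9D2B51

Little-endian stores the least-significant byte at the lowest address.
Reassemble most-significant byte first: 9D 2B 51 → 0x9D2B51.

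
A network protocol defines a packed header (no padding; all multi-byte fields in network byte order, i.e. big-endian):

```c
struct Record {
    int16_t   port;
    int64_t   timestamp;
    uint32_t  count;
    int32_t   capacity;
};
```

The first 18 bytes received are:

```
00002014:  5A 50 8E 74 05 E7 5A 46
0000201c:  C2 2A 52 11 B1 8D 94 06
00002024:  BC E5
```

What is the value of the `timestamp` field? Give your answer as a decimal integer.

`timestamp` follows `port` (2 bytes), so it starts at byte offset 2 and occupies 8 bytes.
Bytes at offsets 2..9: 8E 74 05 E7 5A 46 C2 2A.
Big-endian: lowest address holds the most-significant byte.
The bytes are already most-significant first: 0x8E7405E75A46C22A.
Top bit is set, so as a signed 64-bit value this is 0x8E7405E75A46C22A − 2^64 = -8181908131815177686.

-8181908131815177686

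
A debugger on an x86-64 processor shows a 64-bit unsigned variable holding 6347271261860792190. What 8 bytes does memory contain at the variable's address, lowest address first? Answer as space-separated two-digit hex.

7E 07 42 58 95 09 16 58

6347271261860792190 in hexadecimal, padded to 64 bits, is 0x581609955842077E.
Split into bytes (most-significant first): 58 16 09 95 58 42 07 7E.
Little-endian: lowest address holds the least-significant byte.
So at ascending addresses the bytes are 7E 07 42 58 95 09 16 58.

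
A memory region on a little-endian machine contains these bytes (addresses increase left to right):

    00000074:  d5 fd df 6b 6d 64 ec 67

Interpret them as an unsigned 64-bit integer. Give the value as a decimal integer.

Little-endian: lowest address holds the least-significant byte.
Reassemble most-significant byte first: 67 EC 64 6D 6B DF FD D5 → 0x67EC646D6BDFFDD5.
0x67EC646D6BDFFDD5 = 7488470701534346709.

7488470701534346709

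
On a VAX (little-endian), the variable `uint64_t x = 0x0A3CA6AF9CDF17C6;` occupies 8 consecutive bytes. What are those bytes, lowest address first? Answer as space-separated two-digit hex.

C6 17 DF 9C AF A6 3C 0A

Split into bytes (most-significant first): 0A 3C A6 AF 9C DF 17 C6.
In little-endian order the low byte comes first in memory.
So at ascending addresses the bytes are C6 17 DF 9C AF A6 3C 0A.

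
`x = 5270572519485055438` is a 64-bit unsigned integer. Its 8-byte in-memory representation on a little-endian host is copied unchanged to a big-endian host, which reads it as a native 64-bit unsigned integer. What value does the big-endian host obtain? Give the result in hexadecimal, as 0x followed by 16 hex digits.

0xCEA1D722C8D52449

5270572519485055438 in 64-bit hexadecimal is 0x4924D5C822D7A1CE.
Stored little-endian, the bytes at ascending addresses are CE A1 D7 22 C8 D5 24 49.
Read back as big-endian, the last byte is least significant, giving 0xCEA1D722C8D52449.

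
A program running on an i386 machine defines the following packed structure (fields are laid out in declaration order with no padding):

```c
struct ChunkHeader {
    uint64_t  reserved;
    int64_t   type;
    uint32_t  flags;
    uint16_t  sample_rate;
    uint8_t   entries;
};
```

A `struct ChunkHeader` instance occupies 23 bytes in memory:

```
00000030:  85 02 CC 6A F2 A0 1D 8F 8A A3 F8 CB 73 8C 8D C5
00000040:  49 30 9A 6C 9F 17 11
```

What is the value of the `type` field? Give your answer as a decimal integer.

`type` follows `reserved` (8 bytes), so it starts at byte offset 8 and occupies 8 bytes.
Bytes at offsets 8..15: 8A A3 F8 CB 73 8C 8D C5.
Little-endian stores the least-significant byte at the lowest address.
Reassemble most-significant byte first: C5 8D 8C 73 CB F8 A3 8A → 0xC58D8C73CBF8A38A.
Top bit is set, so as a signed 64-bit value this is 0xC58D8C73CBF8A38A − 2^64 = -4211555647550348406.

-4211555647550348406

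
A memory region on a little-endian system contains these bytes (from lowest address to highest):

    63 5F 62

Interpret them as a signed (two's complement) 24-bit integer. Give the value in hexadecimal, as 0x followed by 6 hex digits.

In little-endian order the low byte comes first in memory.
Reassemble most-significant byte first: 62 5F 63 → 0x625F63.

0x625F63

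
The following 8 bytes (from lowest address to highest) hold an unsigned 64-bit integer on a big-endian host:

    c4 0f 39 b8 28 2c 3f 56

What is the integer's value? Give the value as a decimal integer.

14127574019195289430

Big-endian: lowest address holds the most-significant byte.
The bytes are already most-significant first: 0xC40F39B8282C3F56.
0xC40F39B8282C3F56 = 14127574019195289430.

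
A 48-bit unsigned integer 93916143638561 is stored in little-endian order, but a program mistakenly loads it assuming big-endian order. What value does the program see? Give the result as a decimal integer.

36663477561941

93916143638561 in 48-bit hexadecimal is 0x556A8E615821.
Stored little-endian, the bytes at ascending addresses are 21 58 61 8E 6A 55.
Read back as big-endian, the last byte is least significant, giving 0x2158618E6A55.
0x2158618E6A55 = 36663477561941.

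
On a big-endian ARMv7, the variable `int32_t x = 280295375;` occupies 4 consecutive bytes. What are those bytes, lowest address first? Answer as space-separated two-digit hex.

280295375 in hexadecimal, padded to 32 bits, is 0x10B4F7CF.
Split into bytes (most-significant first): 10 B4 F7 CF.
In big-endian order the high byte comes first in memory.
So the memory order matches the most-significant-first order: 10 B4 F7 CF.

10 B4 F7 CF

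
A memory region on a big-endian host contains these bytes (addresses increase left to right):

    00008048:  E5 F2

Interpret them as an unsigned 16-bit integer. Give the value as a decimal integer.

Big-endian stores the most-significant byte at the lowest address.
The bytes are already most-significant first: 0xE5F2.
0xE5F2 = 58866.

58866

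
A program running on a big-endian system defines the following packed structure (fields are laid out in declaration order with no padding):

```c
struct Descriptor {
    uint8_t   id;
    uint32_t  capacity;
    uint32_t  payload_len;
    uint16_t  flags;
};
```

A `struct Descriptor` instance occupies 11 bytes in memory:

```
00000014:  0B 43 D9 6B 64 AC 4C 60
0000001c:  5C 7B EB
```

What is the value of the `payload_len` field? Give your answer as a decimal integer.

`payload_len` follows `id` (1 B), `capacity` (4 B), so it starts at offset 1 + 4 = 5 and occupies 4 bytes.
Bytes at offsets 5..8: AC 4C 60 5C.
Big-endian stores the most-significant byte at the lowest address.
The bytes are already most-significant first: 0xAC4C605C.
0xAC4C605C = 2890686556.

2890686556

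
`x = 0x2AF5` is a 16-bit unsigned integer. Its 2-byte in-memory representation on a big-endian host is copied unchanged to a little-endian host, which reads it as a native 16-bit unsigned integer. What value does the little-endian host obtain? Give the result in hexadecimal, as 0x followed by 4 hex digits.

0xF52A

Stored big-endian, the bytes at ascending addresses are 2A F5.
Read back as little-endian, the first byte is least significant, giving 0xF52A.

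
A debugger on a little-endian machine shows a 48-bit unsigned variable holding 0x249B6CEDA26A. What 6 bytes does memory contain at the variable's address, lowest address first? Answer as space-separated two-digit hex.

Split into bytes (most-significant first): 24 9B 6C ED A2 6A.
Little-endian stores the least-significant byte at the lowest address.
So at ascending addresses the bytes are 6A A2 ED 6C 9B 24.

6A A2 ED 6C 9B 24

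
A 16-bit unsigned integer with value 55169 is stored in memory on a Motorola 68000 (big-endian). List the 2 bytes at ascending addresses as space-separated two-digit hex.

D7 81

55169 in hexadecimal, padded to 16 bits, is 0xD781.
Split into bytes (most-significant first): D7 81.
In big-endian order the high byte comes first in memory.
So the memory order matches the most-significant-first order: D7 81.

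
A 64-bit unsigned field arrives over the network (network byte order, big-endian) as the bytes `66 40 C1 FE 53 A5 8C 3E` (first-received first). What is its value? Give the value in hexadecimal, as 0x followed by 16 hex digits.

0x6640C1FE53A58C3E

In big-endian order the high byte comes first in memory.
The bytes are already most-significant first: 0x6640C1FE53A58C3E.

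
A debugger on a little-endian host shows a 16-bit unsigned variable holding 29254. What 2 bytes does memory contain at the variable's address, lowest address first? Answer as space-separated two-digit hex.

46 72

29254 in hexadecimal, padded to 16 bits, is 0x7246.
Split into bytes (most-significant first): 72 46.
In little-endian order the low byte comes first in memory.
So at ascending addresses the bytes are 46 72.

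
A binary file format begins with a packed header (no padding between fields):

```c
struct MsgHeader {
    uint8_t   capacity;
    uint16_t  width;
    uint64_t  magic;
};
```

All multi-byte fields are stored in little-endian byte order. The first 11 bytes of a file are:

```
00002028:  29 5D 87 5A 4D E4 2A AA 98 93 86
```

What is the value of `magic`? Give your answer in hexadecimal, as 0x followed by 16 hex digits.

`magic` follows `capacity` (1 B), `width` (2 B), so it starts at offset 1 + 2 = 3 and occupies 8 bytes.
Bytes at offsets 3..10: 5A 4D E4 2A AA 98 93 86.
In little-endian order the low byte comes first in memory.
Reassemble most-significant byte first: 86 93 98 AA 2A E4 4D 5A → 0x869398AA2AE44D5A.

0x869398AA2AE44D5A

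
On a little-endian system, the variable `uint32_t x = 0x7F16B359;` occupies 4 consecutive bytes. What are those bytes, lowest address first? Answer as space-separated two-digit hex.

Split into bytes (most-significant first): 7F 16 B3 59.
Little-endian: lowest address holds the least-significant byte.
So at ascending addresses the bytes are 59 B3 16 7F.

59 B3 16 7F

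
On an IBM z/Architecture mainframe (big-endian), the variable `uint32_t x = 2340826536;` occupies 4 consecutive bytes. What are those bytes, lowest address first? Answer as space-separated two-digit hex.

2340826536 in hexadecimal, padded to 32 bits, is 0x8B862DA8.
Split into bytes (most-significant first): 8B 86 2D A8.
Big-endian stores the most-significant byte at the lowest address.
So the memory order matches the most-significant-first order: 8B 86 2D A8.

8B 86 2D A8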